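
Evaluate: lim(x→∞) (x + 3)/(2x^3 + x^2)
This is an ∞/∞ indeterminate form.

Apply L'Hôpital's rule: differentiate numerator and denominator separately.
  f(x) = x + 3   ⇒   f'(x) = 1
  g(x) = 2·x^3 + x^2   ⇒   g'(x) = 6·x^2 + 2·x
  lim(x→∞) f'(x)/g'(x) = lim(x→∞) (1)/(6·x^2 + 2·x)
  = 0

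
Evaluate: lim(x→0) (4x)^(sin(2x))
This is an exponential indeterminate form.

For exponential indeterminate forms, take the natural log:
  Let L = lim(x→0) (4x)^(sin(2x))
  Then ln(L) = lim(x→0) [exponent × ln(base)]
  Evaluate using L'Hôpital or standard limits, then exponentiate.
  L = 1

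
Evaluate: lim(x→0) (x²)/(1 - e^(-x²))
This is a 0/0 indeterminate form.

Apply L'Hôpital's rule: differentiate numerator and denominator separately.
  f(x) = x^2   ⇒   f'(x) = 2·x
  g(x) = 1 - e^(-x^2)   ⇒   g'(x) = 2·x·e^(-x^2)
  lim(x→0) f'(x)/g'(x) = lim(x→0) (2·x)/(2·x·e^(-x^2))
  = 1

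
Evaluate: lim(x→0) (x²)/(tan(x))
This is a 0/0 indeterminate form.

Apply L'Hôpital's rule: differentiate numerator and denominator separately.
  f(x) = x^2   ⇒   f'(x) = 2·x
  g(x) = tan(x)   ⇒   g'(x) = tan(x)^2 + 1
  lim(x→0) f'(x)/g'(x) = lim(x→0) (2·x)/(tan(x)^2 + 1)
  = 0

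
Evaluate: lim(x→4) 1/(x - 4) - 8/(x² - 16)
This is an ∞-∞ indeterminate form.

Combine fractions or rationalize to convert ∞-∞ to 0/0 form:
  lim(x→4) 1/(x - 4) - 8/(x² - 16) = 1/8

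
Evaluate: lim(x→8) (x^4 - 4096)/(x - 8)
This is a standard limit.

Factor or rationalize the expression:
  lim(x→8) (x^4 - 4096)/(x - 8) = 2048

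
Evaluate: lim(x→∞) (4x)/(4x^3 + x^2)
This is an ∞/∞ indeterminate form.

Apply L'Hôpital's rule: differentiate numerator and denominator separately.
  f(x) = 4·x   ⇒   f'(x) = 4
  g(x) = 4·x^3 + x^2   ⇒   g'(x) = 12·x^2 + 2·x
  lim(x→∞) f'(x)/g'(x) = lim(x→∞) (4)/(12·x^2 + 2·x)
  = 0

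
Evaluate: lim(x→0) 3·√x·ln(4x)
This is a 0·∞ indeterminate form.

Rewrite 0·∞ as a quotient (0/0 or ∞/∞ form), then apply L'Hôpital's rule:
  lim(x→0) 3·√x·ln(4x) = 0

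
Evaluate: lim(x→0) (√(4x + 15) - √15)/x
This is a standard limit.

Factor or rationalize the expression:
  lim(x→0) (√(4x + 15) - √15)/x = 2·sqrt(15)/15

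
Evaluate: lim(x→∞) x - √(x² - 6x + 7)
This is an ∞-∞ indeterminate form.

Combine fractions or rationalize to convert ∞-∞ to 0/0 form:
  lim(x→∞) x - √(x² - 6x + 7) = 3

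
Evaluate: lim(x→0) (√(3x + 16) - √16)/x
This is a standard limit.

Factor or rationalize the expression:
  lim(x→0) (√(3x + 16) - √16)/x = 3/8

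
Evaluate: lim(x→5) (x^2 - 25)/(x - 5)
This is a standard limit.

Factor or rationalize the expression:
  lim(x→5) (x^2 - 25)/(x - 5) = 10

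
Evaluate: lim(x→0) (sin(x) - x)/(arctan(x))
This is a 0/0 indeterminate form.

Apply L'Hôpital's rule: differentiate numerator and denominator separately.
  f(x) = -x + sin(x)   ⇒   f'(x) = cos(x) - 1
  g(x) = atan(x)   ⇒   g'(x) = 1/(x^2 + 1)
  lim(x→0) f'(x)/g'(x) = lim(x→0) (cos(x) - 1)/(1/(x^2 + 1))
  = 0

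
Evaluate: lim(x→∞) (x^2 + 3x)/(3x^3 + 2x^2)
This is an ∞/∞ indeterminate form.

Apply L'Hôpital's rule: differentiate numerator and denominator separately.
  f(x) = x^2 + 3·x   ⇒   f'(x) = 2·x + 3
  g(x) = 3·x^3 + 2·x^2   ⇒   g'(x) = 9·x^2 + 4·x
  lim(x→∞) f'(x)/g'(x) = lim(x→∞) (2·x + 3)/(9·x^2 + 4·x)
  = 0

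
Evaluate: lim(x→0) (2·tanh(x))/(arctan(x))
This is a 0/0 indeterminate form.

Apply L'Hôpital's rule: differentiate numerator and denominator separately.
  f(x) = 2·tanh(x)   ⇒   f'(x) = 2 - 2·tanh(x)^2
  g(x) = atan(x)   ⇒   g'(x) = 1/(x^2 + 1)
  lim(x→0) f'(x)/g'(x) = lim(x→0) (2 - 2·tanh(x)^2)/(1/(x^2 + 1))
  = 2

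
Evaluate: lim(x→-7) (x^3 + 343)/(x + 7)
This is a standard limit.

Factor or rationalize the expression:
  lim(x→-7) (x^3 + 343)/(x + 7) = 147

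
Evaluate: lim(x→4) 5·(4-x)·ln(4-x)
This is a 0·∞ indeterminate form.

Rewrite 0·∞ as a quotient (0/0 or ∞/∞ form), then apply L'Hôpital's rule:
  lim(x→4) 5·(4-x)·ln(4-x) = 0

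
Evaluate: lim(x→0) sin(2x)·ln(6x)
This is a 0·∞ indeterminate form.

Rewrite 0·∞ as a quotient (0/0 or ∞/∞ form), then apply L'Hôpital's rule:
  lim(x→0) sin(2x)·ln(6x) = 0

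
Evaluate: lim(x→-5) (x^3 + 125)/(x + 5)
This is a standard limit.

Factor or rationalize the expression:
  lim(x→-5) (x^3 + 125)/(x + 5) = 75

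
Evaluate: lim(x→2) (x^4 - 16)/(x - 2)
This is a standard limit.

Factor or rationalize the expression:
  lim(x→2) (x^4 - 16)/(x - 2) = 32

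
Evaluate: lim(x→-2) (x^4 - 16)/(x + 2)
This is a standard limit.

Factor or rationalize the expression:
  lim(x→-2) (x^4 - 16)/(x + 2) = -32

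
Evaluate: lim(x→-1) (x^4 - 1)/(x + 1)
This is a standard limit.

Factor or rationalize the expression:
  lim(x→-1) (x^4 - 1)/(x + 1) = -4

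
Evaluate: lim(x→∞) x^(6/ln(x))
This is an exponential indeterminate form.

For exponential indeterminate forms, take the natural log:
  Let L = lim(x→∞) x^(6/ln(x))
  Then ln(L) = lim(x→∞) [exponent × ln(base)]
  Evaluate using L'Hôpital or standard limits, then exponentiate.
  L = e^(6)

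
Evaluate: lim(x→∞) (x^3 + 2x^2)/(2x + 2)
This is an ∞/∞ indeterminate form.

Apply L'Hôpital's rule: differentiate numerator and denominator separately.
  f(x) = x^3 + 2·x^2   ⇒   f'(x) = 3·x^2 + 4·x
  g(x) = 2·x + 2   ⇒   g'(x) = 2
  lim(x→∞) f'(x)/g'(x) = lim(x→∞) (3·x^2 + 4·x)/(2)
  = ∞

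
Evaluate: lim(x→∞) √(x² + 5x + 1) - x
This is an ∞-∞ indeterminate form.

Combine fractions or rationalize to convert ∞-∞ to 0/0 form:
  lim(x→∞) √(x² + 5x + 1) - x = 5/2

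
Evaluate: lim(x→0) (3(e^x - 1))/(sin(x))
This is a 0/0 indeterminate form.

Apply L'Hôpital's rule: differentiate numerator and denominator separately.
  f(x) = 3·e^(x) - 3   ⇒   f'(x) = 3·e^(x)
  g(x) = sin(x)   ⇒   g'(x) = cos(x)
  lim(x→0) f'(x)/g'(x) = lim(x→0) (3·e^(x))/(cos(x))
  = 3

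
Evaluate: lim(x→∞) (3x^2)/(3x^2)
This is an ∞/∞ indeterminate form.

Apply L'Hôpital's rule: differentiate numerator and denominator separately.
  f(x) = 3·x^2   ⇒   f'(x) = 6·x
  g(x) = 3·x^2   ⇒   g'(x) = 6·x
  lim(x→∞) f'(x)/g'(x) = lim(x→∞) (6·x)/(6·x)
  = 1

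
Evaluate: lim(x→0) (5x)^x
This is an exponential indeterminate form.

For exponential indeterminate forms, take the natural log:
  Let L = lim(x→0) (5x)^x
  Then ln(L) = lim(x→0) [exponent × ln(base)]
  Evaluate using L'Hôpital or standard limits, then exponentiate.
  L = 1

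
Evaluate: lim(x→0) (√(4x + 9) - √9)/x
This is a standard limit.

Factor or rationalize the expression:
  lim(x→0) (√(4x + 9) - √9)/x = 2/3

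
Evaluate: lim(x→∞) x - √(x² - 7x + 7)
This is an ∞-∞ indeterminate form.

Combine fractions or rationalize to convert ∞-∞ to 0/0 form:
  lim(x→∞) x - √(x² - 7x + 7) = 7/2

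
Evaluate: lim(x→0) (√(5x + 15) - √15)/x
This is a standard limit.

Factor or rationalize the expression:
  lim(x→0) (√(5x + 15) - √15)/x = sqrt(15)/6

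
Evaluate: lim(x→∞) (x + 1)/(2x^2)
This is an ∞/∞ indeterminate form.

Apply L'Hôpital's rule: differentiate numerator and denominator separately.
  f(x) = x + 1   ⇒   f'(x) = 1
  g(x) = 2·x^2   ⇒   g'(x) = 4·x
  lim(x→∞) f'(x)/g'(x) = lim(x→∞) (1)/(4·x)
  = 0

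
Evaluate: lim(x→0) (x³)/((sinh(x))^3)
This is a 0/0 indeterminate form.

Apply L'Hôpital's rule: differentiate numerator and denominator separately.
  f(x) = x^3   ⇒   f'(x) = 3·x^2
  g(x) = sinh(x)^3   ⇒   g'(x) = 3·sinh(x)^2·cosh(x)
  lim(x→0) f'(x)/g'(x) = lim(x→0) (3·x^2)/(3·sinh(x)^2·cosh(x))
  = 1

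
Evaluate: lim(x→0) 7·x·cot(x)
This is a 0·∞ indeterminate form.

Rewrite 0·∞ as a quotient (0/0 or ∞/∞ form), then apply L'Hôpital's rule:
  lim(x→0) 7·x·cot(x) = 7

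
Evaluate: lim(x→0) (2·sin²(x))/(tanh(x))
This is a 0/0 indeterminate form.

Apply L'Hôpital's rule: differentiate numerator and denominator separately.
  f(x) = 2·sin(x)^2   ⇒   f'(x) = 4·sin(x)·cos(x)
  g(x) = tanh(x)   ⇒   g'(x) = 1 - tanh(x)^2
  lim(x→0) f'(x)/g'(x) = lim(x→0) (4·sin(x)·cos(x))/(1 - tanh(x)^2)
  = 0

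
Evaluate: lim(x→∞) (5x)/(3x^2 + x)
This is an ∞/∞ indeterminate form.

Apply L'Hôpital's rule: differentiate numerator and denominator separately.
  f(x) = 5·x   ⇒   f'(x) = 5
  g(x) = 3·x^2 + x   ⇒   g'(x) = 6·x + 1
  lim(x→∞) f'(x)/g'(x) = lim(x→∞) (5)/(6·x + 1)
  = 0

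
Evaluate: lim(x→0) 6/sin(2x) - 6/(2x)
This is an ∞-∞ indeterminate form.

Combine fractions or rationalize to convert ∞-∞ to 0/0 form:
  lim(x→0) 6/sin(2x) - 6/(2x) = 0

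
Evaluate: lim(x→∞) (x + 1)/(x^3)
This is an ∞/∞ indeterminate form.

Apply L'Hôpital's rule: differentiate numerator and denominator separately.
  f(x) = x + 1   ⇒   f'(x) = 1
  g(x) = x^3   ⇒   g'(x) = 3·x^2
  lim(x→∞) f'(x)/g'(x) = lim(x→∞) (1)/(3·x^2)
  = 0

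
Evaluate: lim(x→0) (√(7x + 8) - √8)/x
This is a standard limit.

Factor or rationalize the expression:
  lim(x→0) (√(7x + 8) - √8)/x = 7·sqrt(2)/8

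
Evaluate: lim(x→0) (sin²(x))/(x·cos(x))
This is a 0/0 indeterminate form.

Apply L'Hôpital's rule: differentiate numerator and denominator separately.
  f(x) = sin(x)^2   ⇒   f'(x) = 2·sin(x)·cos(x)
  g(x) = x·cos(x)   ⇒   g'(x) = -x·sin(x) + cos(x)
  lim(x→0) f'(x)/g'(x) = lim(x→0) (2·sin(x)·cos(x))/(-x·sin(x) + cos(x))
  = 0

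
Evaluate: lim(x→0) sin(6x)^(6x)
This is an exponential indeterminate form.

For exponential indeterminate forms, take the natural log:
  Let L = lim(x→0) sin(6x)^(6x)
  Then ln(L) = lim(x→0) [exponent × ln(base)]
  Evaluate using L'Hôpital or standard limits, then exponentiate.
  L = 1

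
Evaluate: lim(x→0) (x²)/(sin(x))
This is a 0/0 indeterminate form.

Apply L'Hôpital's rule: differentiate numerator and denominator separately.
  f(x) = x^2   ⇒   f'(x) = 2·x
  g(x) = sin(x)   ⇒   g'(x) = cos(x)
  lim(x→0) f'(x)/g'(x) = lim(x→0) (2·x)/(cos(x))
  = 0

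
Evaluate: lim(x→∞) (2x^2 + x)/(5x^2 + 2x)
This is an ∞/∞ indeterminate form.

Apply L'Hôpital's rule: differentiate numerator and denominator separately.
  f(x) = 2·x^2 + x   ⇒   f'(x) = 4·x + 1
  g(x) = 5·x^2 + 2·x   ⇒   g'(x) = 10·x + 2
  lim(x→∞) f'(x)/g'(x) = lim(x→∞) (4·x + 1)/(10·x + 2)
  = 2/5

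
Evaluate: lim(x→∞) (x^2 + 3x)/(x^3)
This is an ∞/∞ indeterminate form.

Apply L'Hôpital's rule: differentiate numerator and denominator separately.
  f(x) = x^2 + 3·x   ⇒   f'(x) = 2·x + 3
  g(x) = x^3   ⇒   g'(x) = 3·x^2
  lim(x→∞) f'(x)/g'(x) = lim(x→∞) (2·x + 3)/(3·x^2)
  = 0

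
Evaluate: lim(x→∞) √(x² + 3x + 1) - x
This is an ∞-∞ indeterminate form.

Combine fractions or rationalize to convert ∞-∞ to 0/0 form:
  lim(x→∞) √(x² + 3x + 1) - x = 3/2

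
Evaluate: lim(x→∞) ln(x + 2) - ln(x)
This is an ∞-∞ indeterminate form.

Combine fractions or rationalize to convert ∞-∞ to 0/0 form:
  lim(x→∞) ln(x + 2) - ln(x) = 0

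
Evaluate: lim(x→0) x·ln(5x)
This is a 0·∞ indeterminate form.

Rewrite 0·∞ as a quotient (0/0 or ∞/∞ form), then apply L'Hôpital's rule:
  lim(x→0) x·ln(5x) = 0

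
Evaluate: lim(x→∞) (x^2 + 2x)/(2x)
This is an ∞/∞ indeterminate form.

Apply L'Hôpital's rule: differentiate numerator and denominator separately.
  f(x) = x^2 + 2·x   ⇒   f'(x) = 2·x + 2
  g(x) = 2·x   ⇒   g'(x) = 2
  lim(x→∞) f'(x)/g'(x) = lim(x→∞) (2·x + 2)/(2)
  = ∞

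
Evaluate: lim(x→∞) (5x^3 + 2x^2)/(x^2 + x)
This is an ∞/∞ indeterminate form.

Apply L'Hôpital's rule: differentiate numerator and denominator separately.
  f(x) = 5·x^3 + 2·x^2   ⇒   f'(x) = 15·x^2 + 4·x
  g(x) = x^2 + x   ⇒   g'(x) = 2·x + 1
  lim(x→∞) f'(x)/g'(x) = lim(x→∞) (15·x^2 + 4·x)/(2·x + 1)
  = ∞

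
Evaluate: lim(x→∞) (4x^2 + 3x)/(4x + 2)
This is an ∞/∞ indeterminate form.

Apply L'Hôpital's rule: differentiate numerator and denominator separately.
  f(x) = 4·x^2 + 3·x   ⇒   f'(x) = 8·x + 3
  g(x) = 4·x + 2   ⇒   g'(x) = 4
  lim(x→∞) f'(x)/g'(x) = lim(x→∞) (8·x + 3)/(4)
  = ∞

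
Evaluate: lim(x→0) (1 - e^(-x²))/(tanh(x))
This is a 0/0 indeterminate form.

Apply L'Hôpital's rule: differentiate numerator and denominator separately.
  f(x) = 1 - e^(-x^2)   ⇒   f'(x) = 2·x·e^(-x^2)
  g(x) = tanh(x)   ⇒   g'(x) = 1 - tanh(x)^2
  lim(x→0) f'(x)/g'(x) = lim(x→0) (2·x·e^(-x^2))/(1 - tanh(x)^2)
  = 0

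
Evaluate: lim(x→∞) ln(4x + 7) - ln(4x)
This is an ∞-∞ indeterminate form.

Combine fractions or rationalize to convert ∞-∞ to 0/0 form:
  lim(x→∞) ln(4x + 7) - ln(4x) = 0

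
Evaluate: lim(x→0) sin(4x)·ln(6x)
This is a 0·∞ indeterminate form.

Rewrite 0·∞ as a quotient (0/0 or ∞/∞ form), then apply L'Hôpital's rule:
  lim(x→0) sin(4x)·ln(6x) = 0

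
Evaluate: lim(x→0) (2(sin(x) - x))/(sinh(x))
This is a 0/0 indeterminate form.

Apply L'Hôpital's rule: differentiate numerator and denominator separately.
  f(x) = -2·x + 2·sin(x)   ⇒   f'(x) = 2·cos(x) - 2
  g(x) = sinh(x)   ⇒   g'(x) = cosh(x)
  lim(x→0) f'(x)/g'(x) = lim(x→0) (2·cos(x) - 2)/(cosh(x))
  = 0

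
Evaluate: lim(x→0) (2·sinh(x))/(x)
This is a 0/0 indeterminate form.

Apply L'Hôpital's rule: differentiate numerator and denominator separately.
  f(x) = 2·sinh(x)   ⇒   f'(x) = 2·cosh(x)
  g(x) = x   ⇒   g'(x) = 1
  lim(x→0) f'(x)/g'(x) = lim(x→0) (2·cosh(x))/(1)
  = 2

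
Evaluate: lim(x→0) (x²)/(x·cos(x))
This is a 0/0 indeterminate form.

Apply L'Hôpital's rule: differentiate numerator and denominator separately.
  f(x) = x^2   ⇒   f'(x) = 2·x
  g(x) = x·cos(x)   ⇒   g'(x) = -x·sin(x) + cos(x)
  lim(x→0) f'(x)/g'(x) = lim(x→0) (2·x)/(-x·sin(x) + cos(x))
  = 0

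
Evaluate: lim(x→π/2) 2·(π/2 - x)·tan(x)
This is a 0·∞ indeterminate form.

Rewrite 0·∞ as a quotient (0/0 or ∞/∞ form), then apply L'Hôpital's rule:
  lim(x→π/2) 2·(π/2 - x)·tan(x) = 2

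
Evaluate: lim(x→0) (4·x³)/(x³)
This is a 0/0 indeterminate form.

Apply L'Hôpital's rule: differentiate numerator and denominator separately.
  f(x) = 4·x^3   ⇒   f'(x) = 12·x^2
  g(x) = x^3   ⇒   g'(x) = 3·x^2
  lim(x→0) f'(x)/g'(x) = lim(x→0) (12·x^2)/(3·x^2)
  = 4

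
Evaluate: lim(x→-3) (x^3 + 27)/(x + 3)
This is a standard limit.

Factor or rationalize the expression:
  lim(x→-3) (x^3 + 27)/(x + 3) = 27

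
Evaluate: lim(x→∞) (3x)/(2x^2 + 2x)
This is an ∞/∞ indeterminate form.

Apply L'Hôpital's rule: differentiate numerator and denominator separately.
  f(x) = 3·x   ⇒   f'(x) = 3
  g(x) = 2·x^2 + 2·x   ⇒   g'(x) = 4·x + 2
  lim(x→∞) f'(x)/g'(x) = lim(x→∞) (3)/(4·x + 2)
  = 0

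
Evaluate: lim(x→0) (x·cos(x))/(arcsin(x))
This is a 0/0 indeterminate form.

Apply L'Hôpital's rule: differentiate numerator and denominator separately.
  f(x) = x·cos(x)   ⇒   f'(x) = -x·sin(x) + cos(x)
  g(x) = asin(x)   ⇒   g'(x) = 1/sqrt(1 - x^2)
  lim(x→0) f'(x)/g'(x) = lim(x→0) (-x·sin(x) + cos(x))/(1/sqrt(1 - x^2))
  = 1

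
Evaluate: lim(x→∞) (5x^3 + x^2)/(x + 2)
This is an ∞/∞ indeterminate form.

Apply L'Hôpital's rule: differentiate numerator and denominator separately.
  f(x) = 5·x^3 + x^2   ⇒   f'(x) = 15·x^2 + 2·x
  g(x) = x + 2   ⇒   g'(x) = 1
  lim(x→∞) f'(x)/g'(x) = lim(x→∞) (15·x^2 + 2·x)/(1)
  = ∞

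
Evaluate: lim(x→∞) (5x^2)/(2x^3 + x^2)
This is an ∞/∞ indeterminate form.

Apply L'Hôpital's rule: differentiate numerator and denominator separately.
  f(x) = 5·x^2   ⇒   f'(x) = 10·x
  g(x) = 2·x^3 + x^2   ⇒   g'(x) = 6·x^2 + 2·x
  lim(x→∞) f'(x)/g'(x) = lim(x→∞) (10·x)/(6·x^2 + 2·x)
  = 0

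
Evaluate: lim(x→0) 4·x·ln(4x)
This is a 0·∞ indeterminate form.

Rewrite 0·∞ as a quotient (0/0 or ∞/∞ form), then apply L'Hôpital's rule:
  lim(x→0) 4·x·ln(4x) = 0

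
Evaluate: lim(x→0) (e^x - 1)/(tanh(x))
This is a 0/0 indeterminate form.

Apply L'Hôpital's rule: differentiate numerator and denominator separately.
  f(x) = e^(x) - 1   ⇒   f'(x) = e^(x)
  g(x) = tanh(x)   ⇒   g'(x) = 1 - tanh(x)^2
  lim(x→0) f'(x)/g'(x) = lim(x→0) (e^(x))/(1 - tanh(x)^2)
  = 1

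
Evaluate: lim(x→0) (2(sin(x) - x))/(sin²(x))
This is a 0/0 indeterminate form.

Apply L'Hôpital's rule: differentiate numerator and denominator separately.
  f(x) = -2·x + 2·sin(x)   ⇒   f'(x) = 2·cos(x) - 2
  g(x) = sin(x)^2   ⇒   g'(x) = 2·sin(x)·cos(x)
  lim(x→0) f'(x)/g'(x) = lim(x→0) (2·cos(x) - 2)/(2·sin(x)·cos(x))
  = 0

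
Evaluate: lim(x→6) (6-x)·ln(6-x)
This is a 0·∞ indeterminate form.

Rewrite 0·∞ as a quotient (0/0 or ∞/∞ form), then apply L'Hôpital's rule:
  lim(x→6) (6-x)·ln(6-x) = 0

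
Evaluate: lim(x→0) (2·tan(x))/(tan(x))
This is a 0/0 indeterminate form.

Apply L'Hôpital's rule: differentiate numerator and denominator separately.
  f(x) = 2·tan(x)   ⇒   f'(x) = 2·tan(x)^2 + 2
  g(x) = tan(x)   ⇒   g'(x) = tan(x)^2 + 1
  lim(x→0) f'(x)/g'(x) = lim(x→0) (2·tan(x)^2 + 2)/(tan(x)^2 + 1)
  = 2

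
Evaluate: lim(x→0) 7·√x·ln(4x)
This is a 0·∞ indeterminate form.

Rewrite 0·∞ as a quotient (0/0 or ∞/∞ form), then apply L'Hôpital's rule:
  lim(x→0) 7·√x·ln(4x) = 0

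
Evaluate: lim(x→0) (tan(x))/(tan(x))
This is a 0/0 indeterminate form.

Apply L'Hôpital's rule: differentiate numerator and denominator separately.
  f(x) = tan(x)   ⇒   f'(x) = tan(x)^2 + 1
  g(x) = tan(x)   ⇒   g'(x) = tan(x)^2 + 1
  lim(x→0) f'(x)/g'(x) = lim(x→0) (tan(x)^2 + 1)/(tan(x)^2 + 1)
  = 1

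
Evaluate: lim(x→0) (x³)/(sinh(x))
This is a 0/0 indeterminate form.

Apply L'Hôpital's rule: differentiate numerator and denominator separately.
  f(x) = x^3   ⇒   f'(x) = 3·x^2
  g(x) = sinh(x)   ⇒   g'(x) = cosh(x)
  lim(x→0) f'(x)/g'(x) = lim(x→0) (3·x^2)/(cosh(x))
  = 0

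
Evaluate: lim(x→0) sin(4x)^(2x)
This is an exponential indeterminate form.

For exponential indeterminate forms, take the natural log:
  Let L = lim(x→0) sin(4x)^(2x)
  Then ln(L) = lim(x→0) [exponent × ln(base)]
  Evaluate using L'Hôpital or standard limits, then exponentiate.
  L = 1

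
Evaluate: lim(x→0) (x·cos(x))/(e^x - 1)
This is a 0/0 indeterminate form.

Apply L'Hôpital's rule: differentiate numerator and denominator separately.
  f(x) = x·cos(x)   ⇒   f'(x) = -x·sin(x) + cos(x)
  g(x) = e^(x) - 1   ⇒   g'(x) = e^(x)
  lim(x→0) f'(x)/g'(x) = lim(x→0) (-x·sin(x) + cos(x))/(e^(x))
  = 1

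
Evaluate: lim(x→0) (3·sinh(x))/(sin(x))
This is a 0/0 indeterminate form.

Apply L'Hôpital's rule: differentiate numerator and denominator separately.
  f(x) = 3·sinh(x)   ⇒   f'(x) = 3·cosh(x)
  g(x) = sin(x)   ⇒   g'(x) = cos(x)
  lim(x→0) f'(x)/g'(x) = lim(x→0) (3·cosh(x))/(cos(x))
  = 3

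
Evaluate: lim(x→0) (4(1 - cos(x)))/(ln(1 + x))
This is a 0/0 indeterminate form.

Apply L'Hôpital's rule: differentiate numerator and denominator separately.
  f(x) = 4 - 4·cos(x)   ⇒   f'(x) = 4·sin(x)
  g(x) = ln(x + 1)   ⇒   g'(x) = 1/(x + 1)
  lim(x→0) f'(x)/g'(x) = lim(x→0) (4·sin(x))/(1/(x + 1))
  = 0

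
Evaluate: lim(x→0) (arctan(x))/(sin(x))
This is a 0/0 indeterminate form.

Apply L'Hôpital's rule: differentiate numerator and denominator separately.
  f(x) = atan(x)   ⇒   f'(x) = 1/(x^2 + 1)
  g(x) = sin(x)   ⇒   g'(x) = cos(x)
  lim(x→0) f'(x)/g'(x) = lim(x→0) (1/(x^2 + 1))/(cos(x))
  = 1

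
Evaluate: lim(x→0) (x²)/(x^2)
This is a 0/0 indeterminate form.

Apply L'Hôpital's rule: differentiate numerator and denominator separately.
  f(x) = x^2   ⇒   f'(x) = 2·x
  g(x) = x^2   ⇒   g'(x) = 2·x
  lim(x→0) f'(x)/g'(x) = lim(x→0) (2·x)/(2·x)
  = 1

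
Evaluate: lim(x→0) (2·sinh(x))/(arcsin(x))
This is a 0/0 indeterminate form.

Apply L'Hôpital's rule: differentiate numerator and denominator separately.
  f(x) = 2·sinh(x)   ⇒   f'(x) = 2·cosh(x)
  g(x) = asin(x)   ⇒   g'(x) = 1/sqrt(1 - x^2)
  lim(x→0) f'(x)/g'(x) = lim(x→0) (2·cosh(x))/(1/sqrt(1 - x^2))
  = 2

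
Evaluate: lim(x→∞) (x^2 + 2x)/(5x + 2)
This is an ∞/∞ indeterminate form.

Apply L'Hôpital's rule: differentiate numerator and denominator separately.
  f(x) = x^2 + 2·x   ⇒   f'(x) = 2·x + 2
  g(x) = 5·x + 2   ⇒   g'(x) = 5
  lim(x→∞) f'(x)/g'(x) = lim(x→∞) (2·x + 2)/(5)
  = ∞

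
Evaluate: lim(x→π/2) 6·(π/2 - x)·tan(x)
This is a 0·∞ indeterminate form.

Rewrite 0·∞ as a quotient (0/0 or ∞/∞ form), then apply L'Hôpital's rule:
  lim(x→π/2) 6·(π/2 - x)·tan(x) = 6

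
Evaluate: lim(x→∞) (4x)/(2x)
This is an ∞/∞ indeterminate form.

Apply L'Hôpital's rule: differentiate numerator and denominator separately.
  f(x) = 4·x   ⇒   f'(x) = 4
  g(x) = 2·x   ⇒   g'(x) = 2
  lim(x→∞) f'(x)/g'(x) = lim(x→∞) (4)/(2)
  = 2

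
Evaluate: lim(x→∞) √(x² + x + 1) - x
This is an ∞-∞ indeterminate form.

Combine fractions or rationalize to convert ∞-∞ to 0/0 form:
  lim(x→∞) √(x² + x + 1) - x = 1/2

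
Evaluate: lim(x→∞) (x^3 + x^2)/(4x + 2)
This is an ∞/∞ indeterminate form.

Apply L'Hôpital's rule: differentiate numerator and denominator separately.
  f(x) = x^3 + x^2   ⇒   f'(x) = 3·x^2 + 2·x
  g(x) = 4·x + 2   ⇒   g'(x) = 4
  lim(x→∞) f'(x)/g'(x) = lim(x→∞) (3·x^2 + 2·x)/(4)
  = ∞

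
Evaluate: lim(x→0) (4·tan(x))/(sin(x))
This is a 0/0 indeterminate form.

Apply L'Hôpital's rule: differentiate numerator and denominator separately.
  f(x) = 4·tan(x)   ⇒   f'(x) = 4·tan(x)^2 + 4
  g(x) = sin(x)   ⇒   g'(x) = cos(x)
  lim(x→0) f'(x)/g'(x) = lim(x→0) (4·tan(x)^2 + 4)/(cos(x))
  = 4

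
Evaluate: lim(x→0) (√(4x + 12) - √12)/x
This is a standard limit.

Factor or rationalize the expression:
  lim(x→0) (√(4x + 12) - √12)/x = sqrt(3)/3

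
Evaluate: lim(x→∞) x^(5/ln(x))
This is an exponential indeterminate form.

For exponential indeterminate forms, take the natural log:
  Let L = lim(x→∞) x^(5/ln(x))
  Then ln(L) = lim(x→∞) [exponent × ln(base)]
  Evaluate using L'Hôpital or standard limits, then exponentiate.
  L = e^(5)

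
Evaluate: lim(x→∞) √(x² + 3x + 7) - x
This is an ∞-∞ indeterminate form.

Combine fractions or rationalize to convert ∞-∞ to 0/0 form:
  lim(x→∞) √(x² + 3x + 7) - x = 3/2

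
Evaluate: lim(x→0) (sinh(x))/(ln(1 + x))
This is a 0/0 indeterminate form.

Apply L'Hôpital's rule: differentiate numerator and denominator separately.
  f(x) = sinh(x)   ⇒   f'(x) = cosh(x)
  g(x) = ln(x + 1)   ⇒   g'(x) = 1/(x + 1)
  lim(x→0) f'(x)/g'(x) = lim(x→0) (cosh(x))/(1/(x + 1))
  = 1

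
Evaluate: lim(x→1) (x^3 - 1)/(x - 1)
This is a standard limit.

Factor or rationalize the expression:
  lim(x→1) (x^3 - 1)/(x - 1) = 3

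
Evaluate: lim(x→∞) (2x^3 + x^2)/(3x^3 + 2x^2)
This is an ∞/∞ indeterminate form.

Apply L'Hôpital's rule: differentiate numerator and denominator separately.
  f(x) = 2·x^3 + x^2   ⇒   f'(x) = 6·x^2 + 2·x
  g(x) = 3·x^3 + 2·x^2   ⇒   g'(x) = 9·x^2 + 4·x
  lim(x→∞) f'(x)/g'(x) = lim(x→∞) (6·x^2 + 2·x)/(9·x^2 + 4·x)
  = 2/3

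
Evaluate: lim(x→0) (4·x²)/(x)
This is a 0/0 indeterminate form.

Apply L'Hôpital's rule: differentiate numerator and denominator separately.
  f(x) = 4·x^2   ⇒   f'(x) = 8·x
  g(x) = x   ⇒   g'(x) = 1
  lim(x→0) f'(x)/g'(x) = lim(x→0) (8·x)/(1)
  = 0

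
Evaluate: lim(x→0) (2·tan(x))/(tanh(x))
This is a 0/0 indeterminate form.

Apply L'Hôpital's rule: differentiate numerator and denominator separately.
  f(x) = 2·tan(x)   ⇒   f'(x) = 2·tan(x)^2 + 2
  g(x) = tanh(x)   ⇒   g'(x) = 1 - tanh(x)^2
  lim(x→0) f'(x)/g'(x) = lim(x→0) (2·tan(x)^2 + 2)/(1 - tanh(x)^2)
  = 2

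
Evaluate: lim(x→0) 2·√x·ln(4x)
This is a 0·∞ indeterminate form.

Rewrite 0·∞ as a quotient (0/0 or ∞/∞ form), then apply L'Hôpital's rule:
  lim(x→0) 2·√x·ln(4x) = 0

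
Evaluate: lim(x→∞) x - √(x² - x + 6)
This is an ∞-∞ indeterminate form.

Combine fractions or rationalize to convert ∞-∞ to 0/0 form:
  lim(x→∞) x - √(x² - x + 6) = 1/2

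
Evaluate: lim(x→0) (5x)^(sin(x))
This is an exponential indeterminate form.

For exponential indeterminate forms, take the natural log:
  Let L = lim(x→0) (5x)^(sin(x))
  Then ln(L) = lim(x→0) [exponent × ln(base)]
  Evaluate using L'Hôpital or standard limits, then exponentiate.
  L = 1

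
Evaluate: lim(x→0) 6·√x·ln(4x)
This is a 0·∞ indeterminate form.

Rewrite 0·∞ as a quotient (0/0 or ∞/∞ form), then apply L'Hôpital's rule:
  lim(x→0) 6·√x·ln(4x) = 0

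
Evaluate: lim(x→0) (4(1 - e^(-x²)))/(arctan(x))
This is a 0/0 indeterminate form.

Apply L'Hôpital's rule: differentiate numerator and denominator separately.
  f(x) = 4 - 4·e^(-x^2)   ⇒   f'(x) = 8·x·e^(-x^2)
  g(x) = atan(x)   ⇒   g'(x) = 1/(x^2 + 1)
  lim(x→0) f'(x)/g'(x) = lim(x→0) (8·x·e^(-x^2))/(1/(x^2 + 1))
  = 0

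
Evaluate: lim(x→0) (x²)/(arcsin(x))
This is a 0/0 indeterminate form.

Apply L'Hôpital's rule: differentiate numerator and denominator separately.
  f(x) = x^2   ⇒   f'(x) = 2·x
  g(x) = asin(x)   ⇒   g'(x) = 1/sqrt(1 - x^2)
  lim(x→0) f'(x)/g'(x) = lim(x→0) (2·x)/(1/sqrt(1 - x^2))
  = 0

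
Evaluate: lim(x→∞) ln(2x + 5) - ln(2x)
This is an ∞-∞ indeterminate form.

Combine fractions or rationalize to convert ∞-∞ to 0/0 form:
  lim(x→∞) ln(2x + 5) - ln(2x) = 0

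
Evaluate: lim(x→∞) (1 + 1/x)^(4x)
This is an exponential indeterminate form.

For exponential indeterminate forms, take the natural log:
  Let L = lim(x→∞) (1 + 1/x)^(4x)
  Then ln(L) = lim(x→∞) [exponent × ln(base)]
  Evaluate using L'Hôpital or standard limits, then exponentiate.
  L = e^(4)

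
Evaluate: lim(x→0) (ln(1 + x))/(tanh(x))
This is a 0/0 indeterminate form.

Apply L'Hôpital's rule: differentiate numerator and denominator separately.
  f(x) = ln(x + 1)   ⇒   f'(x) = 1/(x + 1)
  g(x) = tanh(x)   ⇒   g'(x) = 1 - tanh(x)^2
  lim(x→0) f'(x)/g'(x) = lim(x→0) (1/(x + 1))/(1 - tanh(x)^2)
  = 1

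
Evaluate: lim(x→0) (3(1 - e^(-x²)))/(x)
This is a 0/0 indeterminate form.

Apply L'Hôpital's rule: differentiate numerator and denominator separately.
  f(x) = 3 - 3·e^(-x^2)   ⇒   f'(x) = 6·x·e^(-x^2)
  g(x) = x   ⇒   g'(x) = 1
  lim(x→0) f'(x)/g'(x) = lim(x→0) (6·x·e^(-x^2))/(1)
  = 0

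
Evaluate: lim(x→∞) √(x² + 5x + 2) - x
This is an ∞-∞ indeterminate form.

Combine fractions or rationalize to convert ∞-∞ to 0/0 form:
  lim(x→∞) √(x² + 5x + 2) - x = 5/2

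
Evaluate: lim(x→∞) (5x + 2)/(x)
This is an ∞/∞ indeterminate form.

Apply L'Hôpital's rule: differentiate numerator and denominator separately.
  f(x) = 5·x + 2   ⇒   f'(x) = 5
  g(x) = x   ⇒   g'(x) = 1
  lim(x→∞) f'(x)/g'(x) = lim(x→∞) (5)/(1)
  = 5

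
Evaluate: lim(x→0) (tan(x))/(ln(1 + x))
This is a 0/0 indeterminate form.

Apply L'Hôpital's rule: differentiate numerator and denominator separately.
  f(x) = tan(x)   ⇒   f'(x) = tan(x)^2 + 1
  g(x) = ln(x + 1)   ⇒   g'(x) = 1/(x + 1)
  lim(x→0) f'(x)/g'(x) = lim(x→0) (tan(x)^2 + 1)/(1/(x + 1))
  = 1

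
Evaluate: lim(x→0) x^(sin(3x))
This is an exponential indeterminate form.

For exponential indeterminate forms, take the natural log:
  Let L = lim(x→0) x^(sin(3x))
  Then ln(L) = lim(x→0) [exponent × ln(base)]
  Evaluate using L'Hôpital or standard limits, then exponentiate.
  L = 1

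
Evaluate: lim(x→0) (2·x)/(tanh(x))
This is a 0/0 indeterminate form.

Apply L'Hôpital's rule: differentiate numerator and denominator separately.
  f(x) = 2·x   ⇒   f'(x) = 2
  g(x) = tanh(x)   ⇒   g'(x) = 1 - tanh(x)^2
  lim(x→0) f'(x)/g'(x) = lim(x→0) (2)/(1 - tanh(x)^2)
  = 2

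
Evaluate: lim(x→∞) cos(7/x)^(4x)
This is an exponential indeterminate form.

For exponential indeterminate forms, take the natural log:
  Let L = lim(x→∞) cos(7/x)^(4x)
  Then ln(L) = lim(x→∞) [exponent × ln(base)]
  Evaluate using L'Hôpital or standard limits, then exponentiate.
  L = 1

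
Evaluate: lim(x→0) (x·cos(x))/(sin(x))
This is a 0/0 indeterminate form.

Apply L'Hôpital's rule: differentiate numerator and denominator separately.
  f(x) = x·cos(x)   ⇒   f'(x) = -x·sin(x) + cos(x)
  g(x) = sin(x)   ⇒   g'(x) = cos(x)
  lim(x→0) f'(x)/g'(x) = lim(x→0) (-x·sin(x) + cos(x))/(cos(x))
  = 1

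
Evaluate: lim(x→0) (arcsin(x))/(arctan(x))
This is a 0/0 indeterminate form.

Apply L'Hôpital's rule: differentiate numerator and denominator separately.
  f(x) = asin(x)   ⇒   f'(x) = 1/sqrt(1 - x^2)
  g(x) = atan(x)   ⇒   g'(x) = 1/(x^2 + 1)
  lim(x→0) f'(x)/g'(x) = lim(x→0) (1/sqrt(1 - x^2))/(1/(x^2 + 1))
  = 1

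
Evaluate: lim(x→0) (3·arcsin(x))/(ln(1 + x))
This is a 0/0 indeterminate form.

Apply L'Hôpital's rule: differentiate numerator and denominator separately.
  f(x) = 3·asin(x)   ⇒   f'(x) = 3/sqrt(1 - x^2)
  g(x) = ln(x + 1)   ⇒   g'(x) = 1/(x + 1)
  lim(x→0) f'(x)/g'(x) = lim(x→0) (3/sqrt(1 - x^2))/(1/(x + 1))
  = 3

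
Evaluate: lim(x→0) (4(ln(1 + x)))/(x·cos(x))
This is a 0/0 indeterminate form.

Apply L'Hôpital's rule: differentiate numerator and denominator separately.
  f(x) = 4·ln(x + 1)   ⇒   f'(x) = 4/(x + 1)
  g(x) = x·cos(x)   ⇒   g'(x) = -x·sin(x) + cos(x)
  lim(x→0) f'(x)/g'(x) = lim(x→0) (4/(x + 1))/(-x·sin(x) + cos(x))
  = 4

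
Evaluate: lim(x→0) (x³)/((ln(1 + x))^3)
This is a 0/0 indeterminate form.

Apply L'Hôpital's rule: differentiate numerator and denominator separately.
  f(x) = x^3   ⇒   f'(x) = 3·x^2
  g(x) = ln(x + 1)^3   ⇒   g'(x) = 3·ln(x + 1)^2/(x + 1)
  lim(x→0) f'(x)/g'(x) = lim(x→0) (3·x^2)/(3·ln(x + 1)^2/(x + 1))
  = 1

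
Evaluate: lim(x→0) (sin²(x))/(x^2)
This is a 0/0 indeterminate form.

Apply L'Hôpital's rule: differentiate numerator and denominator separately.
  f(x) = sin(x)^2   ⇒   f'(x) = 2·sin(x)·cos(x)
  g(x) = x^2   ⇒   g'(x) = 2·x
  lim(x→0) f'(x)/g'(x) = lim(x→0) (2·sin(x)·cos(x))/(2·x)
  = 1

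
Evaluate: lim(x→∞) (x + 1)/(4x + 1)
This is an ∞/∞ indeterminate form.

Apply L'Hôpital's rule: differentiate numerator and denominator separately.
  f(x) = x + 1   ⇒   f'(x) = 1
  g(x) = 4·x + 1   ⇒   g'(x) = 4
  lim(x→∞) f'(x)/g'(x) = lim(x→∞) (1)/(4)
  = 1/4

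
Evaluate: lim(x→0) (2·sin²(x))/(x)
This is a 0/0 indeterminate form.

Apply L'Hôpital's rule: differentiate numerator and denominator separately.
  f(x) = 2·sin(x)^2   ⇒   f'(x) = 4·sin(x)·cos(x)
  g(x) = x   ⇒   g'(x) = 1
  lim(x→0) f'(x)/g'(x) = lim(x→0) (4·sin(x)·cos(x))/(1)
  = 0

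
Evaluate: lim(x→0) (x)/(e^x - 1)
This is a 0/0 indeterminate form.

Apply L'Hôpital's rule: differentiate numerator and denominator separately.
  f(x) = x   ⇒   f'(x) = 1
  g(x) = e^(x) - 1   ⇒   g'(x) = e^(x)
  lim(x→0) f'(x)/g'(x) = lim(x→0) (1)/(e^(x))
  = 1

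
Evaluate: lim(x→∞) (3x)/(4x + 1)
This is an ∞/∞ indeterminate form.

Apply L'Hôpital's rule: differentiate numerator and denominator separately.
  f(x) = 3·x   ⇒   f'(x) = 3
  g(x) = 4·x + 1   ⇒   g'(x) = 4
  lim(x→∞) f'(x)/g'(x) = lim(x→∞) (3)/(4)
  = 3/4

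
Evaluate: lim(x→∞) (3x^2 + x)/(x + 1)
This is an ∞/∞ indeterminate form.

Apply L'Hôpital's rule: differentiate numerator and denominator separately.
  f(x) = 3·x^2 + x   ⇒   f'(x) = 6·x + 1
  g(x) = x + 1   ⇒   g'(x) = 1
  lim(x→∞) f'(x)/g'(x) = lim(x→∞) (6·x + 1)/(1)
  = ∞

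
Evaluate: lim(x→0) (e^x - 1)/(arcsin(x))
This is a 0/0 indeterminate form.

Apply L'Hôpital's rule: differentiate numerator and denominator separately.
  f(x) = e^(x) - 1   ⇒   f'(x) = e^(x)
  g(x) = asin(x)   ⇒   g'(x) = 1/sqrt(1 - x^2)
  lim(x→0) f'(x)/g'(x) = lim(x→0) (e^(x))/(1/sqrt(1 - x^2))
  = 1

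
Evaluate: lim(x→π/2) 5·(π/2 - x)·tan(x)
This is a 0·∞ indeterminate form.

Rewrite 0·∞ as a quotient (0/0 or ∞/∞ form), then apply L'Hôpital's rule:
  lim(x→π/2) 5·(π/2 - x)·tan(x) = 5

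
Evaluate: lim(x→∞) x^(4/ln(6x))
This is an exponential indeterminate form.

For exponential indeterminate forms, take the natural log:
  Let L = lim(x→∞) x^(4/ln(6x))
  Then ln(L) = lim(x→∞) [exponent × ln(base)]
  Evaluate using L'Hôpital or standard limits, then exponentiate.
  L = e^(4)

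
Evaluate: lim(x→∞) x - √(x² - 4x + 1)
This is an ∞-∞ indeterminate form.

Combine fractions or rationalize to convert ∞-∞ to 0/0 form:
  lim(x→∞) x - √(x² - 4x + 1) = 2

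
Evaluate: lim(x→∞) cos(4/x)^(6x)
This is an exponential indeterminate form.

For exponential indeterminate forms, take the natural log:
  Let L = lim(x→∞) cos(4/x)^(6x)
  Then ln(L) = lim(x→∞) [exponent × ln(base)]
  Evaluate using L'Hôpital or standard limits, then exponentiate.
  L = 1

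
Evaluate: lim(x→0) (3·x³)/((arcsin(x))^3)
This is a 0/0 indeterminate form.

Apply L'Hôpital's rule: differentiate numerator and denominator separately.
  f(x) = 3·x^3   ⇒   f'(x) = 9·x^2
  g(x) = asin(x)^3   ⇒   g'(x) = 3·asin(x)^2/sqrt(1 - x^2)
  lim(x→0) f'(x)/g'(x) = lim(x→0) (9·x^2)/(3·asin(x)^2/sqrt(1 - x^2))
  = 3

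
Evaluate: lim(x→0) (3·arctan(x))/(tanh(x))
This is a 0/0 indeterminate form.

Apply L'Hôpital's rule: differentiate numerator and denominator separately.
  f(x) = 3·atan(x)   ⇒   f'(x) = 3/(x^2 + 1)
  g(x) = tanh(x)   ⇒   g'(x) = 1 - tanh(x)^2
  lim(x→0) f'(x)/g'(x) = lim(x→0) (3/(x^2 + 1))/(1 - tanh(x)^2)
  = 3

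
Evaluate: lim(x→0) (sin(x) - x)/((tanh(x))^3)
This is a 0/0 indeterminate form.

Apply L'Hôpital's rule: differentiate numerator and denominator separately.
  f(x) = -x + sin(x)   ⇒   f'(x) = cos(x) - 1
  g(x) = tanh(x)^3   ⇒   g'(x) = (3 - 3·tanh(x)^2)·tanh(x)^2
  lim(x→0) f'(x)/g'(x) = lim(x→0) (cos(x) - 1)/((3 - 3·tanh(x)^2)·tanh(x)^2)
  = -1/6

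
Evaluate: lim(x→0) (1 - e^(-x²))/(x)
This is a 0/0 indeterminate form.

Apply L'Hôpital's rule: differentiate numerator and denominator separately.
  f(x) = 1 - e^(-x^2)   ⇒   f'(x) = 2·x·e^(-x^2)
  g(x) = x   ⇒   g'(x) = 1
  lim(x→0) f'(x)/g'(x) = lim(x→0) (2·x·e^(-x^2))/(1)
  = 0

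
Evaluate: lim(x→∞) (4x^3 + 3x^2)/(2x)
This is an ∞/∞ indeterminate form.

Apply L'Hôpital's rule: differentiate numerator and denominator separately.
  f(x) = 4·x^3 + 3·x^2   ⇒   f'(x) = 12·x^2 + 6·x
  g(x) = 2·x   ⇒   g'(x) = 2
  lim(x→∞) f'(x)/g'(x) = lim(x→∞) (12·x^2 + 6·x)/(2)
  = ∞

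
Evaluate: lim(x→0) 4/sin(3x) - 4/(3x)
This is an ∞-∞ indeterminate form.

Combine fractions or rationalize to convert ∞-∞ to 0/0 form:
  lim(x→0) 4/sin(3x) - 4/(3x) = 0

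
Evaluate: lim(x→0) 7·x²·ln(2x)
This is a 0·∞ indeterminate form.

Rewrite 0·∞ as a quotient (0/0 or ∞/∞ form), then apply L'Hôpital's rule:
  lim(x→0) 7·x²·ln(2x) = 0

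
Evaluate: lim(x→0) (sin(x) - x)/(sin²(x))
This is a 0/0 indeterminate form.

Apply L'Hôpital's rule: differentiate numerator and denominator separately.
  f(x) = -x + sin(x)   ⇒   f'(x) = cos(x) - 1
  g(x) = sin(x)^2   ⇒   g'(x) = 2·sin(x)·cos(x)
  lim(x→0) f'(x)/g'(x) = lim(x→0) (cos(x) - 1)/(2·sin(x)·cos(x))
  = 0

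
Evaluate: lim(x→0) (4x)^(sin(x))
This is an exponential indeterminate form.

For exponential indeterminate forms, take the natural log:
  Let L = lim(x→0) (4x)^(sin(x))
  Then ln(L) = lim(x→0) [exponent × ln(base)]
  Evaluate using L'Hôpital or standard limits, then exponentiate.
  L = 1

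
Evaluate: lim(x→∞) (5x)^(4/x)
This is an exponential indeterminate form.

For exponential indeterminate forms, take the natural log:
  Let L = lim(x→∞) (5x)^(4/x)
  Then ln(L) = lim(x→∞) [exponent × ln(base)]
  Evaluate using L'Hôpital or standard limits, then exponentiate.
  L = 1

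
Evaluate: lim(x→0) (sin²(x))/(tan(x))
This is a 0/0 indeterminate form.

Apply L'Hôpital's rule: differentiate numerator and denominator separately.
  f(x) = sin(x)^2   ⇒   f'(x) = 2·sin(x)·cos(x)
  g(x) = tan(x)   ⇒   g'(x) = tan(x)^2 + 1
  lim(x→0) f'(x)/g'(x) = lim(x→0) (2·sin(x)·cos(x))/(tan(x)^2 + 1)
  = 0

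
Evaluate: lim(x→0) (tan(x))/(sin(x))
This is a 0/0 indeterminate form.

Apply L'Hôpital's rule: differentiate numerator and denominator separately.
  f(x) = tan(x)   ⇒   f'(x) = tan(x)^2 + 1
  g(x) = sin(x)   ⇒   g'(x) = cos(x)
  lim(x→0) f'(x)/g'(x) = lim(x→0) (tan(x)^2 + 1)/(cos(x))
  = 1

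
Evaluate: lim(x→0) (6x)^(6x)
This is an exponential indeterminate form.

For exponential indeterminate forms, take the natural log:
  Let L = lim(x→0) (6x)^(6x)
  Then ln(L) = lim(x→0) [exponent × ln(base)]
  Evaluate using L'Hôpital or standard limits, then exponentiate.
  L = 1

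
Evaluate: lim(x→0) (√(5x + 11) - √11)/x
This is a standard limit.

Factor or rationalize the expression:
  lim(x→0) (√(5x + 11) - √11)/x = 5·sqrt(11)/22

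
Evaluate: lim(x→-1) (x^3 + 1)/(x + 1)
This is a standard limit.

Factor or rationalize the expression:
  lim(x→-1) (x^3 + 1)/(x + 1) = 3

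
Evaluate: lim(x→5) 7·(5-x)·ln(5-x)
This is a 0·∞ indeterminate form.

Rewrite 0·∞ as a quotient (0/0 or ∞/∞ form), then apply L'Hôpital's rule:
  lim(x→5) 7·(5-x)·ln(5-x) = 0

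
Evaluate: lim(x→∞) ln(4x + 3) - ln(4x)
This is an ∞-∞ indeterminate form.

Combine fractions or rationalize to convert ∞-∞ to 0/0 form:
  lim(x→∞) ln(4x + 3) - ln(4x) = 0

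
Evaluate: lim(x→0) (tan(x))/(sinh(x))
This is a 0/0 indeterminate form.

Apply L'Hôpital's rule: differentiate numerator and denominator separately.
  f(x) = tan(x)   ⇒   f'(x) = tan(x)^2 + 1
  g(x) = sinh(x)   ⇒   g'(x) = cosh(x)
  lim(x→0) f'(x)/g'(x) = lim(x→0) (tan(x)^2 + 1)/(cosh(x))
  = 1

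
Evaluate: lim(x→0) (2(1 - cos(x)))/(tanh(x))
This is a 0/0 indeterminate form.

Apply L'Hôpital's rule: differentiate numerator and denominator separately.
  f(x) = 2 - 2·cos(x)   ⇒   f'(x) = 2·sin(x)
  g(x) = tanh(x)   ⇒   g'(x) = 1 - tanh(x)^2
  lim(x→0) f'(x)/g'(x) = lim(x→0) (2·sin(x))/(1 - tanh(x)^2)
  = 0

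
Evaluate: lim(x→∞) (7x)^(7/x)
This is an exponential indeterminate form.

For exponential indeterminate forms, take the natural log:
  Let L = lim(x→∞) (7x)^(7/x)
  Then ln(L) = lim(x→∞) [exponent × ln(base)]
  Evaluate using L'Hôpital or standard limits, then exponentiate.
  L = 1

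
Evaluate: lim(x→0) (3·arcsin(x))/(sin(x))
This is a 0/0 indeterminate form.

Apply L'Hôpital's rule: differentiate numerator and denominator separately.
  f(x) = 3·asin(x)   ⇒   f'(x) = 3/sqrt(1 - x^2)
  g(x) = sin(x)   ⇒   g'(x) = cos(x)
  lim(x→0) f'(x)/g'(x) = lim(x→0) (3/sqrt(1 - x^2))/(cos(x))
  = 3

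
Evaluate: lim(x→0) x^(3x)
This is an exponential indeterminate form.

For exponential indeterminate forms, take the natural log:
  Let L = lim(x→0) x^(3x)
  Then ln(L) = lim(x→0) [exponent × ln(base)]
  Evaluate using L'Hôpital or standard limits, then exponentiate.
  L = 1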